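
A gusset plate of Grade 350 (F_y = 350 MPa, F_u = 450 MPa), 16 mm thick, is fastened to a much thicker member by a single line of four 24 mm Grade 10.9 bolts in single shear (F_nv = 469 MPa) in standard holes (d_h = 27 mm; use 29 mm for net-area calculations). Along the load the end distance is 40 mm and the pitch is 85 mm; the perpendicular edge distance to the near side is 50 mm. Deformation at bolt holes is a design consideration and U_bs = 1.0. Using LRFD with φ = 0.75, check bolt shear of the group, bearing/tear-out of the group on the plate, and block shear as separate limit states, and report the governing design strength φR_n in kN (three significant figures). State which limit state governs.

637 kN (bolt shear governs)

Bolt shear: A_b = π·24²/4 = 452.4 mm²; R_n = 469 × 452.4 × 4 × 1 / 1000 = 848.7 kN → 0.75 × 848.7 = 637 kN.
Bearing: edge l_c = 26.5, r_n = 229 kN; interior l_c = 58, r_n = 414.7 kN; R_n = 229 + 3·414.7 = 1473 kN → 1100 kN.
Block shear: A_gv = 4720, A_nv = 3096, A_nt = 568 mm²; R_n = min(0.6F_uA_nv, 0.6F_yA_gv) + U_bs·F_u·A_nt = 1092 kN → 819 kN.
Bolt shear governs: 637 kN.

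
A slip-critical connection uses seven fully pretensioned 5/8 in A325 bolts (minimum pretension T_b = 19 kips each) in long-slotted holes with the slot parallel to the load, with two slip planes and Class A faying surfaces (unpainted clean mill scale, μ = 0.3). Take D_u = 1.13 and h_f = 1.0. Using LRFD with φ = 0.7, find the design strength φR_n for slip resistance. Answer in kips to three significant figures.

R_n = μ · D_u · h_f · T_b · n_s · n_b = 0.3 × 1.13 × 1.0 × 19 × 2 × 7 = 90.17 kips.
Design strength φR_n = 0.7 × 90.17 = 63.1 kips.

63.1 kips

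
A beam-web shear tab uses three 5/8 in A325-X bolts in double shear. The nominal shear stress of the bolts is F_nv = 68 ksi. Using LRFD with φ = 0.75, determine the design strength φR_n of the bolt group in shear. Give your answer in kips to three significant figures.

93.9 kips

A_b = π × 0.625² / 4 = 0.3068 in².
R_n = F_nv · A_b · n · n_s = 68 × 0.3068 × 3 × 2 = 125.2 kips.
Design strength φR_n = 0.75 × 125.2 = 93.9 kips.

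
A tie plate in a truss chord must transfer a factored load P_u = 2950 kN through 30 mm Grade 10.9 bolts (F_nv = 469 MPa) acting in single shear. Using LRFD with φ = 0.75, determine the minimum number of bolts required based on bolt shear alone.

12 bolts

A_b = π·30²/4 = 706.9 mm².
Per-bolt design strength φR_n = 0.75 × 469 × 706.9 × 1 / 1000 = 248.6 kN.
n ≥ 2950 / 248.6 = 11.86 → use 12 bolts.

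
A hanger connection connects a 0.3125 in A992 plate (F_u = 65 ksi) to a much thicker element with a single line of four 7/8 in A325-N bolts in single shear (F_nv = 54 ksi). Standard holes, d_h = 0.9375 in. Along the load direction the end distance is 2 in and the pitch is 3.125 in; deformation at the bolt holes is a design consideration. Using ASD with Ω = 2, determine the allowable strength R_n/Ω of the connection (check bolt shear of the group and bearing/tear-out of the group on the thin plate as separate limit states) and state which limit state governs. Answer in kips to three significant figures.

64.9 kips (bolt shear governs)

Bolt shear: A_b = π·0.875²/4 = 0.6013 in²; R_n = 54 × 0.6013 × 4 × 1 = 129.9 kips → 129.9 / 2 = 64.9 kips.
Bearing (1.2 l_c t F_u ≤ 2.4 d t F_u): upper limit = 2.4·0.875·0.3125·65 = 42.66 kips.
  Edge l_c = 2 − 0.9375/2 = 1.531 → r_n = 37.32 kips; interior l_c = 3.125 − 0.9375 = 2.188 → r_n = 42.66 kips.
  R_n,bearing = 1·37.32 + 3·42.66 = 165.3 kips → 165.3 / 2 = 82.6 kips.
Bolt shear governs: 64.9 kips.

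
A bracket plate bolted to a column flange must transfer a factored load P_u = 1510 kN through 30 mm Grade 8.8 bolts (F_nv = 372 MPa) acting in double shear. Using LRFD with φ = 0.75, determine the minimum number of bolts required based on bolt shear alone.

A_b = π·30²/4 = 706.9 mm².
Per-bolt design strength φR_n = 0.75 × 372 × 706.9 × 2 / 1000 = 394.4 kN.
n ≥ 1510 / 394.4 = 3.828 → use 4 bolts.

4 bolts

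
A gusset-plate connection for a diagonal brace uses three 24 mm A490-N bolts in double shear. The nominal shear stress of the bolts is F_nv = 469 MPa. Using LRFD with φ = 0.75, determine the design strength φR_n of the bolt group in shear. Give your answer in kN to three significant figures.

A_b = π × 24² / 4 = 452.4 mm².
R_n = F_nv · A_b · n · n_s = 469 × 452.4 × 3 × 2 / 1000 = 1273 kN.
Design strength φR_n = 0.75 × 1273 = 955 kN.

955 kN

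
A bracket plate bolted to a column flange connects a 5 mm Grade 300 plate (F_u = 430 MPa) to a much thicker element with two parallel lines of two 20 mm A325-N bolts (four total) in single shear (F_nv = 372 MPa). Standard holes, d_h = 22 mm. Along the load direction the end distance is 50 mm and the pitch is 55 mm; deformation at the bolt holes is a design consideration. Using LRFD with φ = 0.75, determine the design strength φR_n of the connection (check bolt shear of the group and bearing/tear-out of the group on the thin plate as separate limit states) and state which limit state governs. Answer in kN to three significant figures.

Bolt shear: A_b = π·20²/4 = 314.2 mm²; R_n = 372 × 314.2 × 4 × 1 / 1000 = 467.5 kN → 0.75 × 467.5 = 351 kN.
Bearing (1.2 l_c t F_u ≤ 2.4 d t F_u): upper limit = 2.4·20·5·430 / 1000 = 103.2 kN.
  Edge l_c = 50 − 22/2 = 39 → r_n = 100.6 kN; interior l_c = 55 − 22 = 33 → r_n = 85.14 kN.
  R_n,bearing = 2·100.6 + 2·85.14 = 371.5 kN → 0.75 × 371.5 = 279 kN.
Bearing governs: 279 kN.

279 kN (bearing governs)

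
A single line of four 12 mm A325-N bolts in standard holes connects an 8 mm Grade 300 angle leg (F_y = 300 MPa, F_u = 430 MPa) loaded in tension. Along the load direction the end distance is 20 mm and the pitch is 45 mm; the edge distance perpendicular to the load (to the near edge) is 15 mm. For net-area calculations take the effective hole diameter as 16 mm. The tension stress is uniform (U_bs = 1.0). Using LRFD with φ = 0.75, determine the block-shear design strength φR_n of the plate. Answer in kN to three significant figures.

171 kN

Shear plane L_v = 20 + 3·45 = 155 mm; A_gv = 155 × 8 = 1240 mm².
A_nv = (155 − 3.5·16) × 8 = 792 mm².
A_nt = (15 − 0.5·16) × 8 = 56 mm².
0.6 F_u A_nv = 204.3 kN; 0.6 F_y A_gv = 223.2 kN → shear rupture governs the shear term.
R_n = 204.3 + 1.0 × 430 × 56 / 1000 = 228.4 kN.
Design strength φR_n = 0.75 × 228.4 = 171 kN.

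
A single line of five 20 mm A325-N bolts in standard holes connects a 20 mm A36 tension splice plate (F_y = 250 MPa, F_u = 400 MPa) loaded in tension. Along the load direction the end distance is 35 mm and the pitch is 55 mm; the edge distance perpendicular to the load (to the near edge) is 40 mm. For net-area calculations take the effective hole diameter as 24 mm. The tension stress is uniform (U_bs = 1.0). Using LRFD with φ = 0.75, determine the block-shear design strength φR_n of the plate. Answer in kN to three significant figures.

697 kN

Shear plane L_v = 35 + 4·55 = 255 mm; A_gv = 255 × 20 = 5100 mm².
A_nv = (255 − 4.5·24) × 20 = 2940 mm².
A_nt = (40 − 0.5·24) × 20 = 560 mm².
0.6 F_u A_nv = 705.6 kN; 0.6 F_y A_gv = 765 kN → shear rupture governs the shear term.
R_n = 705.6 + 1.0 × 400 × 560 / 1000 = 929.6 kN.
Design strength φR_n = 0.75 × 929.6 = 697 kN.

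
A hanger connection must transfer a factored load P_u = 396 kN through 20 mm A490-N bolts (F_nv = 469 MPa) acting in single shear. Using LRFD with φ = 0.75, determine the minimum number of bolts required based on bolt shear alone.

4 bolts

A_b = π·20²/4 = 314.2 mm².
Per-bolt design strength φR_n = 0.75 × 469 × 314.2 × 1 / 1000 = 110.5 kN.
n ≥ 396 / 110.5 = 3.584 → use 4 bolts.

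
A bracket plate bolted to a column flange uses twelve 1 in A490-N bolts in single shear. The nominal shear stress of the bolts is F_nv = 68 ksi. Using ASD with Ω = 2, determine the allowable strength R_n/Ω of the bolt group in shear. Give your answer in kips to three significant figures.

A_b = π × 1² / 4 = 0.7854 in².
R_n = F_nv · A_b · n · n_s = 68 × 0.7854 × 12 × 1 = 640.9 kips.
Allowable strength R_n/Ω = 640.9 / 2 = 320 kips.

320 kips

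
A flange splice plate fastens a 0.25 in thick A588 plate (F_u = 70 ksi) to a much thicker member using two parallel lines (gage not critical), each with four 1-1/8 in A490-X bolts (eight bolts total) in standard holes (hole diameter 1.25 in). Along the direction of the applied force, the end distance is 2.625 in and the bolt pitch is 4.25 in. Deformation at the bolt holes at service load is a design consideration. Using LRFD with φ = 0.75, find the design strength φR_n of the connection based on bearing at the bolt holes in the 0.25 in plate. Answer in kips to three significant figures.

276 kips

Per bolt r_n = 1.2 l_c t F_u ≤ 2.4 d t F_u; upper limit = 2.4 × 1.125 × 0.25 × 70 = 47.25 kips.
Edge bolt: l_c = 2.625 − 1.25/2 = 2 in → 1.2 × 2 × 0.25 × 70 = 42 → r_n = 42 kips.
Interior bolts: l_c = 4.25 − 1.25 = 3 in → 1.2 × 3 × 0.25 × 70 = 63 → r_n = 47.25 kips.
R_n = 2 × 42 + 6 × 47.25 = 367.5 kips.
Design strength φR_n = 0.75 × 367.5 = 276 kips.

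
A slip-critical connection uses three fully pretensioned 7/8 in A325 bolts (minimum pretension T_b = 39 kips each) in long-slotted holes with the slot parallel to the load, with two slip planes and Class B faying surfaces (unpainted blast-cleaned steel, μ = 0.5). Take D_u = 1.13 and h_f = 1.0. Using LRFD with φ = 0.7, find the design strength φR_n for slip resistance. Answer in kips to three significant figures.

R_n = μ · D_u · h_f · T_b · n_s · n_b = 0.5 × 1.13 × 1.0 × 39 × 2 × 3 = 132.2 kips.
Design strength φR_n = 0.7 × 132.2 = 92.5 kips.

92.5 kips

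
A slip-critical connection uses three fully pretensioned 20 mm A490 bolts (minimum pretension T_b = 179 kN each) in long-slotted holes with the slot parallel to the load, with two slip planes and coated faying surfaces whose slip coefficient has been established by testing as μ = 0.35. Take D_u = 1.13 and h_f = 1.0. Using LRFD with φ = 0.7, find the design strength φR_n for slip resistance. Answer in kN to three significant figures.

297 kN

R_n = μ · D_u · h_f · T_b · n_s · n_b = 0.35 × 1.13 × 1.0 × 179 × 2 × 3 = 424.8 kN.
Design strength φR_n = 0.7 × 424.8 = 297 kN.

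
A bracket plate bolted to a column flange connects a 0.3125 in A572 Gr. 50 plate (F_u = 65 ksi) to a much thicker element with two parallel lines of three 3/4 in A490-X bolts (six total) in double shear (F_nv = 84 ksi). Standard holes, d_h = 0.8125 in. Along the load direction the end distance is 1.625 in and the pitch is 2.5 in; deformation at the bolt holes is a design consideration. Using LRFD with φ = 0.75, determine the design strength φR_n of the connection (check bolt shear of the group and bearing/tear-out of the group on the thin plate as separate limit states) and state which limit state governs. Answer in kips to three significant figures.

154 kips (bearing governs)

Bolt shear: A_b = π·0.75²/4 = 0.4418 in²; R_n = 84 × 0.4418 × 6 × 2 = 445.3 kips → 0.75 × 445.3 = 334 kips.
Bearing (1.2 l_c t F_u ≤ 2.4 d t F_u): upper limit = 2.4·0.75·0.3125·65 = 36.56 kips.
  Edge l_c = 1.625 − 0.8125/2 = 1.219 → r_n = 29.71 kips; interior l_c = 2.5 − 0.8125 = 1.688 → r_n = 36.56 kips.
  R_n,bearing = 2·29.71 + 4·36.56 = 205.7 kips → 0.75 × 205.7 = 154 kips.
Bearing governs: 154 kips.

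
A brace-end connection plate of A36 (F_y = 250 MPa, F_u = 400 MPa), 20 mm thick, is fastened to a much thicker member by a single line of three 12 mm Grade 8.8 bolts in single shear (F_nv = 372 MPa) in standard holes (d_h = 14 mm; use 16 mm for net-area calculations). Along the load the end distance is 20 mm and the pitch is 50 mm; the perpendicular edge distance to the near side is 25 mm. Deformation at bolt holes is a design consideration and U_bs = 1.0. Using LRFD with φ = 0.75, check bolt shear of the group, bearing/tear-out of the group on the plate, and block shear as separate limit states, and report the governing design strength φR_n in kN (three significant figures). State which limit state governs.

Bolt shear: A_b = π·12²/4 = 113.1 mm²; R_n = 372 × 113.1 × 3 × 1 / 1000 = 126.2 kN → 0.75 × 126.2 = 94.7 kN.
Bearing: edge l_c = 13, r_n = 124.8 kN; interior l_c = 36, r_n = 230.4 kN; R_n = 124.8 + 2·230.4 = 585.6 kN → 439 kN.
Block shear: A_gv = 2400, A_nv = 1600, A_nt = 340 mm²; R_n = min(0.6F_uA_nv, 0.6F_yA_gv) + U_bs·F_u·A_nt = 496 kN → 372 kN.
Bolt shear governs: 94.7 kN.

94.7 kN (bolt shear governs)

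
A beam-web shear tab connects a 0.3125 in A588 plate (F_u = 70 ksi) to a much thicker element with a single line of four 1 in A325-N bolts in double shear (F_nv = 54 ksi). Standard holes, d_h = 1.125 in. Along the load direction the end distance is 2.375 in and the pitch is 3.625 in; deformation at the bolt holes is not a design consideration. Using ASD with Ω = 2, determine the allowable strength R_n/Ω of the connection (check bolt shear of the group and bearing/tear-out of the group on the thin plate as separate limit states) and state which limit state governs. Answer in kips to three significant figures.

Bolt shear: A_b = π·1²/4 = 0.7854 in²; R_n = 54 × 0.7854 × 4 × 2 = 339.3 kips → 339.3 / 2 = 170 kips.
Bearing (1.5 l_c t F_u ≤ 3.0 d t F_u): upper limit = 3.0·1·0.3125·70 = 65.62 kips.
  Edge l_c = 2.375 − 1.125/2 = 1.812 → r_n = 59.47 kips; interior l_c = 3.625 − 1.125 = 2.5 → r_n = 65.62 kips.
  R_n,bearing = 1·59.47 + 3·65.62 = 256.3 kips → 256.3 / 2 = 128 kips.
Bearing governs: 128 kips.

128 kips (bearing governs)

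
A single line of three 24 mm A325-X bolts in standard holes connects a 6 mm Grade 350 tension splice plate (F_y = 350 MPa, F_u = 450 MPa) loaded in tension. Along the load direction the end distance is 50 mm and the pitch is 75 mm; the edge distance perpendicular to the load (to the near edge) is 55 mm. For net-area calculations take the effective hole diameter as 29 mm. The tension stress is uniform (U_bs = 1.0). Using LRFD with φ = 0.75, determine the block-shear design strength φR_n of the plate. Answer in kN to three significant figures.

237 kN

Shear plane L_v = 50 + 2·75 = 200 mm; A_gv = 200 × 6 = 1200 mm².
A_nv = (200 − 2.5·29) × 6 = 765 mm².
A_nt = (55 − 0.5·29) × 6 = 243 mm².
0.6 F_u A_nv = 206.6 kN; 0.6 F_y A_gv = 252 kN → shear rupture governs the shear term.
R_n = 206.6 + 1.0 × 450 × 243 / 1000 = 315.9 kN.
Design strength φR_n = 0.75 × 315.9 = 237 kN.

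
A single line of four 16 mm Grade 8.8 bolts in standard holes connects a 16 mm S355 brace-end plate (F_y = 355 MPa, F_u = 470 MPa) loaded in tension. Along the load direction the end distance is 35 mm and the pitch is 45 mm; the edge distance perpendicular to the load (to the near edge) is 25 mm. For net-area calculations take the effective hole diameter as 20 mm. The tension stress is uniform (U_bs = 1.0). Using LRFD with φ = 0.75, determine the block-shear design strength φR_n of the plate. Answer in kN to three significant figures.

423 kN

Shear plane L_v = 35 + 3·45 = 170 mm; A_gv = 170 × 16 = 2720 mm².
A_nv = (170 − 3.5·20) × 16 = 1600 mm².
A_nt = (25 − 0.5·20) × 16 = 240 mm².
0.6 F_u A_nv = 451.2 kN; 0.6 F_y A_gv = 579.4 kN → shear rupture governs the shear term.
R_n = 451.2 + 1.0 × 470 × 240 / 1000 = 564 kN.
Design strength φR_n = 0.75 × 564 = 423 kN.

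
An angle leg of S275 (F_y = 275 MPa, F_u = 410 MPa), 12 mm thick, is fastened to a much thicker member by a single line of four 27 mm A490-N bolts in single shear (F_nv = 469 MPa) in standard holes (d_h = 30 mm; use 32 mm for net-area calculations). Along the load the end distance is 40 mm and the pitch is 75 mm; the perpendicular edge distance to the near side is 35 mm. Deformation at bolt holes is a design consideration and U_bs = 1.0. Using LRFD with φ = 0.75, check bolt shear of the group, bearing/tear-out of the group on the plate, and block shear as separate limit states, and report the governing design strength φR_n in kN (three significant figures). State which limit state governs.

Bolt shear: A_b = π·27²/4 = 572.6 mm²; R_n = 469 × 572.6 × 4 × 1 / 1000 = 1074 kN → 0.75 × 1074 = 806 kN.
Bearing: edge l_c = 25, r_n = 147.6 kN; interior l_c = 45, r_n = 265.7 kN; R_n = 147.6 + 3·265.7 = 944.6 kN → 708 kN.
Block shear: A_gv = 3180, A_nv = 1836, A_nt = 228 mm²; R_n = min(0.6F_uA_nv, 0.6F_yA_gv) + U_bs·F_u·A_nt = 545.1 kN → 409 kN.
Block shear governs: 409 kN.

409 kN (block shear governs)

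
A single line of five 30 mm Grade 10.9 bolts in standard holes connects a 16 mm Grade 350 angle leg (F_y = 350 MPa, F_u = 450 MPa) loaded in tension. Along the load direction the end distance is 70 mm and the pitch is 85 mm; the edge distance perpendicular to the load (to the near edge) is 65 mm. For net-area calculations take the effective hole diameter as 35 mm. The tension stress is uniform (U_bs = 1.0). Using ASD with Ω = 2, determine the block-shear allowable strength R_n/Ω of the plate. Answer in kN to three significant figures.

Shear plane L_v = 70 + 4·85 = 410 mm; A_gv = 410 × 16 = 6560 mm².
A_nv = (410 − 4.5·35) × 16 = 4040 mm².
A_nt = (65 − 0.5·35) × 16 = 760 mm².
0.6 F_u A_nv = 1091 kN; 0.6 F_y A_gv = 1378 kN → shear rupture governs the shear term.
R_n = 1091 + 1.0 × 450 × 760 / 1000 = 1433 kN.
Allowable strength R_n/Ω = 1433 / 2 = 716 kN.

716 kN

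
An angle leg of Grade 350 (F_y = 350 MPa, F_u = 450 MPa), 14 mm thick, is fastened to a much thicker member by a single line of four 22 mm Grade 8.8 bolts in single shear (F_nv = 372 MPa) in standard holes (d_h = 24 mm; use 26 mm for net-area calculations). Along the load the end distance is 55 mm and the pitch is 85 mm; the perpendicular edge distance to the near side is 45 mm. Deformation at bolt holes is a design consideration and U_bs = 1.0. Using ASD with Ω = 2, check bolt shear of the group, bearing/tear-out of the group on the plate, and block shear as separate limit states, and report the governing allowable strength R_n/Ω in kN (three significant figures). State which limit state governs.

283 kN (bolt shear governs)

Bolt shear: A_b = π·22²/4 = 380.1 mm²; R_n = 372 × 380.1 × 4 × 1 / 1000 = 565.6 kN → 565.6 / 2 = 283 kN.
Bearing: edge l_c = 43, r_n = 325.1 kN; interior l_c = 61, r_n = 332.6 kN; R_n = 325.1 + 3·332.6 = 1323 kN → 661 kN.
Block shear: A_gv = 4340, A_nv = 3066, A_nt = 448 mm²; R_n = min(0.6F_uA_nv, 0.6F_yA_gv) + U_bs·F_u·A_nt = 1029 kN → 515 kN.
Bolt shear governs: 283 kN.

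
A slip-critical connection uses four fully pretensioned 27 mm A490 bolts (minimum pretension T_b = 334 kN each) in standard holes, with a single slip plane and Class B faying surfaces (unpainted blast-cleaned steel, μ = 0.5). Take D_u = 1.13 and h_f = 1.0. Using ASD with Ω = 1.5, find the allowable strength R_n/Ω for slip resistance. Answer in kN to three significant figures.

R_n = μ · D_u · h_f · T_b · n_s · n_b = 0.5 × 1.13 × 1.0 × 334 × 1 × 4 = 754.8 kN.
Allowable strength R_n/Ω = 754.8 / 1.5 = 503 kN.

503 kN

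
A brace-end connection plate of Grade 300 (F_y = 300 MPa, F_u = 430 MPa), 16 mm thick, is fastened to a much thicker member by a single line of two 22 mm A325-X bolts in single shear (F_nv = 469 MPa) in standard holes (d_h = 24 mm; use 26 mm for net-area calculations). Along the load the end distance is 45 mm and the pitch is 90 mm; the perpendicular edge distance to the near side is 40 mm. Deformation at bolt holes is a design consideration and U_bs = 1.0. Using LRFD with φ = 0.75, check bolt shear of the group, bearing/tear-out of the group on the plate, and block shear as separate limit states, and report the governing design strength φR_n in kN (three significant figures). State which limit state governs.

267 kN (bolt shear governs)

Bolt shear: A_b = π·22²/4 = 380.1 mm²; R_n = 469 × 380.1 × 2 × 1 / 1000 = 356.6 kN → 0.75 × 356.6 = 267 kN.
Bearing: edge l_c = 33, r_n = 272.4 kN; interior l_c = 66, r_n = 363.3 kN; R_n = 272.4 + 1·363.3 = 635.7 kN → 477 kN.
Block shear: A_gv = 2160, A_nv = 1536, A_nt = 432 mm²; R_n = min(0.6F_uA_nv, 0.6F_yA_gv) + U_bs·F_u·A_nt = 574.6 kN → 431 kN.
Bolt shear governs: 267 kN.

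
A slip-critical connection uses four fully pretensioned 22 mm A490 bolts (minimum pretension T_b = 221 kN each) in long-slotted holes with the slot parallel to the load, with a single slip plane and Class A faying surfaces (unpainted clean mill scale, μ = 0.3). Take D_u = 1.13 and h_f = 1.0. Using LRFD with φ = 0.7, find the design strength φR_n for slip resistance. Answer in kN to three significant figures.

210 kN

R_n = μ · D_u · h_f · T_b · n_s · n_b = 0.3 × 1.13 × 1.0 × 221 × 1 × 4 = 299.7 kN.
Design strength φR_n = 0.7 × 299.7 = 210 kN.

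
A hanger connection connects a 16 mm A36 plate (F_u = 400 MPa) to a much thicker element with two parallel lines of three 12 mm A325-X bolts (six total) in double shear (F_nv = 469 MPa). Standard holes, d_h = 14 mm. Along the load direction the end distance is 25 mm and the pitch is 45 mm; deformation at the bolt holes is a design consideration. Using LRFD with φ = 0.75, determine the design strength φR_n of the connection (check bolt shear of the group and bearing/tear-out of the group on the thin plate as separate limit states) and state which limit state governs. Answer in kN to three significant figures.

477 kN (bolt shear governs)

Bolt shear: A_b = π·12²/4 = 113.1 mm²; R_n = 469 × 113.1 × 6 × 2 / 1000 = 636.5 kN → 0.75 × 636.5 = 477 kN.
Bearing (1.2 l_c t F_u ≤ 2.4 d t F_u): upper limit = 2.4·12·16·400 / 1000 = 184.3 kN.
  Edge l_c = 25 − 14/2 = 18 → r_n = 138.2 kN; interior l_c = 45 − 14 = 31 → r_n = 184.3 kN.
  R_n,bearing = 2·138.2 + 4·184.3 = 1014 kN → 0.75 × 1014 = 760 kN.
Bolt shear governs: 477 kN.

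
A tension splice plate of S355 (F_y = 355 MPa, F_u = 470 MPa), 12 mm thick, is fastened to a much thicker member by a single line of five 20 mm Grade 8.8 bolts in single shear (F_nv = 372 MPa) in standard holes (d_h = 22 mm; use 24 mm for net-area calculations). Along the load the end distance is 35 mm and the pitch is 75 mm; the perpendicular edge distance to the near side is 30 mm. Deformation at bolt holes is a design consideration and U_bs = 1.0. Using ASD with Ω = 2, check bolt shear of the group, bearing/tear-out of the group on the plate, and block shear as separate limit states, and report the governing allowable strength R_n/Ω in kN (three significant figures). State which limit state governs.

292 kN (bolt shear governs)

Bolt shear: A_b = π·20²/4 = 314.2 mm²; R_n = 372 × 314.2 × 5 × 1 / 1000 = 584.3 kN → 584.3 / 2 = 292 kN.
Bearing: edge l_c = 24, r_n = 162.4 kN; interior l_c = 53, r_n = 270.7 kN; R_n = 162.4 + 4·270.7 = 1245 kN → 623 kN.
Block shear: A_gv = 4020, A_nv = 2724, A_nt = 216 mm²; R_n = min(0.6F_uA_nv, 0.6F_yA_gv) + U_bs·F_u·A_nt = 869.7 kN → 435 kN.
Bolt shear governs: 292 kN.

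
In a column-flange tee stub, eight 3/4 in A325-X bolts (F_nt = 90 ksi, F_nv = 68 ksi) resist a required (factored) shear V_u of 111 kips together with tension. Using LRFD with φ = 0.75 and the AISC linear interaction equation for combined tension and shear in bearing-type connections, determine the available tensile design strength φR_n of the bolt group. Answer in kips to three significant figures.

163 kips

A_b = π·0.75²/4 = 0.4418 in²; f_rv = 111 / (8 × 0.4418) = 31.41 ksi.
F'_nt = 1.3 F_nt − (F_nt / φF_nv) f_rv = 1.3·90 − (90/(0.75·68))·31.41 = 61.58 ksi, capped at F_nt → F'_nt = 61.58 ksi.
R_n = F'_nt · A_b · n = 61.58 × 0.4418 × 8 = 217.6 kips.
Design strength φR_n = 0.75 × 217.6 = 163 kips.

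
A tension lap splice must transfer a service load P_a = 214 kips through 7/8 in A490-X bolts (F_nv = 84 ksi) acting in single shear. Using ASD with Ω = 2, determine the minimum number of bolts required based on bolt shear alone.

A_b = π·0.875²/4 = 0.6013 in².
Per-bolt allowable strength R_n/Ω = 84 × 0.6013 × 1 / 2 = 25.26 kips.
n ≥ 214 / 25.26 = 8.473 → use 9 bolts.

9 bolts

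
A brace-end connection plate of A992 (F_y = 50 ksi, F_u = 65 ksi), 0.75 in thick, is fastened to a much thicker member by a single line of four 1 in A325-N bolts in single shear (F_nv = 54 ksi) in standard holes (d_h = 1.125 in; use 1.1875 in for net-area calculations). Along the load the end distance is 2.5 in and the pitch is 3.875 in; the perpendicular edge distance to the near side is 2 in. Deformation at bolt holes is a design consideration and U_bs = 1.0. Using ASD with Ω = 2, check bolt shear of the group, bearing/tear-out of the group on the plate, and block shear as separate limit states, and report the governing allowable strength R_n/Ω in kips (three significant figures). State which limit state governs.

Bolt shear: A_b = π·1²/4 = 0.7854 in²; R_n = 54 × 0.7854 × 4 × 1 = 169.6 kips → 169.6 / 2 = 84.8 kips.
Bearing: edge l_c = 1.938, r_n = 113.3 kips; interior l_c = 2.75, r_n = 117 kips; R_n = 113.3 + 3·117 = 464.3 kips → 232 kips.
Block shear: A_gv = 10.59, A_nv = 7.477, A_nt = 1.055 in²; R_n = min(0.6F_uA_nv, 0.6F_yA_gv) + U_bs·F_u·A_nt = 360.1 kips → 180 kips.
Bolt shear governs: 84.8 kips.

84.8 kips (bolt shear governs)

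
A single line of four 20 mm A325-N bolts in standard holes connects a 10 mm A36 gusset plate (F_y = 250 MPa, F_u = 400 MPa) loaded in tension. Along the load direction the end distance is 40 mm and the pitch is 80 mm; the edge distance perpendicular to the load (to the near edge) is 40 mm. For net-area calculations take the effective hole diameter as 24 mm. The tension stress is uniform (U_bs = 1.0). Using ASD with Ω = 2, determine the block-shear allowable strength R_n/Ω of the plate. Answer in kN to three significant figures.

266 kN

Shear plane L_v = 40 + 3·80 = 280 mm; A_gv = 280 × 10 = 2800 mm².
A_nv = (280 − 3.5·24) × 10 = 1960 mm².
A_nt = (40 − 0.5·24) × 10 = 280 mm².
0.6 F_u A_nv = 470.4 kN; 0.6 F_y A_gv = 420 kN → shear yielding governs the shear term.
R_n = 420 + 1.0 × 400 × 280 / 1000 = 532 kN.
Allowable strength R_n/Ω = 532 / 2 = 266 kN.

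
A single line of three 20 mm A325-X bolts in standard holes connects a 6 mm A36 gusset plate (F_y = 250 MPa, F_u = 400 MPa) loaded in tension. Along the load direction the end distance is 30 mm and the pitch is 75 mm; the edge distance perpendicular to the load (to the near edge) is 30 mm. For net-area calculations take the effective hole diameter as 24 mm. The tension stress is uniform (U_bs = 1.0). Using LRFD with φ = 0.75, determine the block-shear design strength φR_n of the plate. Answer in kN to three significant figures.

154 kN

Shear plane L_v = 30 + 2·75 = 180 mm; A_gv = 180 × 6 = 1080 mm².
A_nv = (180 − 2.5·24) × 6 = 720 mm².
A_nt = (30 − 0.5·24) × 6 = 108 mm².
0.6 F_u A_nv = 172.8 kN; 0.6 F_y A_gv = 162 kN → shear yielding governs the shear term.
R_n = 162 + 1.0 × 400 × 108 / 1000 = 205.2 kN.
Design strength φR_n = 0.75 × 205.2 = 154 kN.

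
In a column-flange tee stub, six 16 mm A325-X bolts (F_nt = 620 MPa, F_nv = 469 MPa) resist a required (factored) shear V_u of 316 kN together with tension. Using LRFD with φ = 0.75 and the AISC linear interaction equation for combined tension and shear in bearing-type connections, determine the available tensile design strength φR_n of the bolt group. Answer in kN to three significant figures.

312 kN

A_b = π·16²/4 = 201.1 mm²; f_rv = 316 × 1000 / (6 × 201.1) = 261.9 MPa.
F'_nt = 1.3 F_nt − (F_nt / φF_nv) f_rv = 1.3·620 − (620/(0.75·469))·261.9 = 344.3 MPa, capped at F_nt → F'_nt = 344.3 MPa.
R_n = F'_nt · A_b · n = 344.3 × 201.1 × 6 / 1000 = 415.3 kN.
Design strength φR_n = 0.75 × 415.3 = 312 kN.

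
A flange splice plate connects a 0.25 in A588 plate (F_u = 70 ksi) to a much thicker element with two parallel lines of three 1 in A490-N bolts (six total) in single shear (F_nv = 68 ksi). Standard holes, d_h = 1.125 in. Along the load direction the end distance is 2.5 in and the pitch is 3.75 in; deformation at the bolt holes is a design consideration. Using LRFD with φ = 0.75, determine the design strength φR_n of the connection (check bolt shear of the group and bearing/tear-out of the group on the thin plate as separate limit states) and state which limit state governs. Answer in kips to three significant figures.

Bolt shear: A_b = π·1²/4 = 0.7854 in²; R_n = 68 × 0.7854 × 6 × 1 = 320.4 kips → 0.75 × 320.4 = 240 kips.
Bearing (1.2 l_c t F_u ≤ 2.4 d t F_u): upper limit = 2.4·1·0.25·70 = 42 kips.
  Edge l_c = 2.5 − 1.125/2 = 1.938 → r_n = 40.69 kips; interior l_c = 3.75 − 1.125 = 2.625 → r_n = 42 kips.
  R_n,bearing = 2·40.69 + 4·42 = 249.4 kips → 0.75 × 249.4 = 187 kips.
Bearing governs: 187 kips.

187 kips (bearing governs)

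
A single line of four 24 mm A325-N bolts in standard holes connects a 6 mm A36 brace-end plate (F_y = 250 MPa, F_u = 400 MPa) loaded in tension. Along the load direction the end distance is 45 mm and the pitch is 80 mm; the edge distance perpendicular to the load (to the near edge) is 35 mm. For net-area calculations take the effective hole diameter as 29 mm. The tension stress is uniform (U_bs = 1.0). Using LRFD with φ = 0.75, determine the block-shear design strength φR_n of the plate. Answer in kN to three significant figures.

229 kN

Shear plane L_v = 45 + 3·80 = 285 mm; A_gv = 285 × 6 = 1710 mm².
A_nv = (285 − 3.5·29) × 6 = 1101 mm².
A_nt = (35 − 0.5·29) × 6 = 123 mm².
0.6 F_u A_nv = 264.2 kN; 0.6 F_y A_gv = 256.5 kN → shear yielding governs the shear term.
R_n = 256.5 + 1.0 × 400 × 123 / 1000 = 305.7 kN.
Design strength φR_n = 0.75 × 305.7 = 229 kN.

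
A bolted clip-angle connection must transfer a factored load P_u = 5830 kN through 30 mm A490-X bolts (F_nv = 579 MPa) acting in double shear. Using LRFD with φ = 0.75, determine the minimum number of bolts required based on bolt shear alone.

A_b = π·30²/4 = 706.9 mm².
Per-bolt design strength φR_n = 0.75 × 579 × 706.9 × 2 / 1000 = 613.9 kN.
n ≥ 5830 / 613.9 = 9.497 → use 10 bolts.

10 bolts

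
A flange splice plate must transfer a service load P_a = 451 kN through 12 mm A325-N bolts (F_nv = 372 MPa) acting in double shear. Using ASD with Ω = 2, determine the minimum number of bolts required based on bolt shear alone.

11 bolts

A_b = π·12²/4 = 113.1 mm².
Per-bolt allowable strength R_n/Ω = 372 × 113.1 × 2 / 1000 / 2 = 42.07 kN.
n ≥ 451 / 42.07 = 10.72 → use 11 bolts.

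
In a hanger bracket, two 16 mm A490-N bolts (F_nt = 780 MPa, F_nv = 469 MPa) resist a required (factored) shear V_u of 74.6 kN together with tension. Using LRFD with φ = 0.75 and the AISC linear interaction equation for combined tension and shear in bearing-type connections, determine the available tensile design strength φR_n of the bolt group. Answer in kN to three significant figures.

A_b = π·16²/4 = 201.1 mm²; f_rv = 74.6 × 1000 / (2 × 201.1) = 185.5 MPa.
F'_nt = 1.3 F_nt − (F_nt / φF_nv) f_rv = 1.3·780 − (780/(0.75·469))·185.5 = 602.6 MPa, capped at F_nt → F'_nt = 602.6 MPa.
R_n = F'_nt · A_b · n = 602.6 × 201.1 × 2 / 1000 = 242.3 kN.
Design strength φR_n = 0.75 × 242.3 = 182 kN.

182 kN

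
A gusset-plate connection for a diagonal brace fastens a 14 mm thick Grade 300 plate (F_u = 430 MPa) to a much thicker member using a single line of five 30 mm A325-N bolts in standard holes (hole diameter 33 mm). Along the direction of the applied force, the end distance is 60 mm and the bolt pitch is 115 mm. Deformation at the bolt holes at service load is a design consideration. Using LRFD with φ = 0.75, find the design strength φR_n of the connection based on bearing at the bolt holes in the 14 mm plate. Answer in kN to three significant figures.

Per bolt r_n = 1.2 l_c t F_u ≤ 2.4 d t F_u; upper limit = 2.4 × 30 × 14 × 430 / 1000 = 433.4 kN.
Edge bolt: l_c = 60 − 33/2 = 43.5 mm → 1.2 × 43.5 × 14 × 430 / 1000 = 314.2 → r_n = 314.2 kN.
Interior bolts: l_c = 115 − 33 = 82 mm → 1.2 × 82 × 14 × 430 / 1000 = 592.4 → r_n = 433.4 kN.
R_n = 1 × 314.2 + 4 × 433.4 = 2048 kN.
Design strength φR_n = 0.75 × 2048 = 1540 kN.

1540 kN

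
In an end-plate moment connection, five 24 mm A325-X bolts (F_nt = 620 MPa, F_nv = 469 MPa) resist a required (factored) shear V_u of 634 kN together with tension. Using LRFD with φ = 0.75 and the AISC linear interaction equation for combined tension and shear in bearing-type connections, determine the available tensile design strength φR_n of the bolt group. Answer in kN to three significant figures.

A_b = π·24²/4 = 452.4 mm²; f_rv = 634 × 1000 / (5 × 452.4) = 280.3 MPa.
F'_nt = 1.3 F_nt − (F_nt / φF_nv) f_rv = 1.3·620 − (620/(0.75·469))·280.3 = 312 MPa, capped at F_nt → F'_nt = 312 MPa.
R_n = F'_nt · A_b · n = 312 × 452.4 × 5 / 1000 = 705.6 kN.
Design strength φR_n = 0.75 × 705.6 = 529 kN.

529 kN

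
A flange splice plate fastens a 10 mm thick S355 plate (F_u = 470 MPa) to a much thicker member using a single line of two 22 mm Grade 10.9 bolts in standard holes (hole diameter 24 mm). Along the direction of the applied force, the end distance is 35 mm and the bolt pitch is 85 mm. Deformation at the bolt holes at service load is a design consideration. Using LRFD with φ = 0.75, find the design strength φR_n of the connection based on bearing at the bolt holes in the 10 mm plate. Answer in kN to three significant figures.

Per bolt r_n = 1.2 l_c t F_u ≤ 2.4 d t F_u; upper limit = 2.4 × 22 × 10 × 470 / 1000 = 248.2 kN.
Edge bolt: l_c = 35 − 24/2 = 23 mm → 1.2 × 23 × 10 × 470 / 1000 = 129.7 → r_n = 129.7 kN.
Interior bolts: l_c = 85 − 24 = 61 mm → 1.2 × 61 × 10 × 470 / 1000 = 344 → r_n = 248.2 kN.
R_n = 1 × 129.7 + 1 × 248.2 = 377.9 kN.
Design strength φR_n = 0.75 × 377.9 = 283 kN.

283 kN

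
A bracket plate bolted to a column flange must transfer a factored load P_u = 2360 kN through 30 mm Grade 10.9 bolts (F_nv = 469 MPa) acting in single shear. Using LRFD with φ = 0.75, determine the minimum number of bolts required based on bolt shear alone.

10 bolts

A_b = π·30²/4 = 706.9 mm².
Per-bolt design strength φR_n = 0.75 × 469 × 706.9 × 1 / 1000 = 248.6 kN.
n ≥ 2360 / 248.6 = 9.492 → use 10 bolts.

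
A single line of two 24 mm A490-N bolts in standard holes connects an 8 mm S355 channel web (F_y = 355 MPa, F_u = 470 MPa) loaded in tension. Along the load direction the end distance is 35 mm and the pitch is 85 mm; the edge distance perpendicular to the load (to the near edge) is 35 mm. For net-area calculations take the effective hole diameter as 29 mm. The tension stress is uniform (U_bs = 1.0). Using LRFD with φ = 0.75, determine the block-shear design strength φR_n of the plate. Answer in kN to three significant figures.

Shear plane L_v = 35 + 1·85 = 120 mm; A_gv = 120 × 8 = 960 mm².
A_nv = (120 − 1.5·29) × 8 = 612 mm².
A_nt = (35 − 0.5·29) × 8 = 164 mm².
0.6 F_u A_nv = 172.6 kN; 0.6 F_y A_gv = 204.5 kN → shear rupture governs the shear term.
R_n = 172.6 + 1.0 × 470 × 164 / 1000 = 249.7 kN.
Design strength φR_n = 0.75 × 249.7 = 187 kN.

187 kN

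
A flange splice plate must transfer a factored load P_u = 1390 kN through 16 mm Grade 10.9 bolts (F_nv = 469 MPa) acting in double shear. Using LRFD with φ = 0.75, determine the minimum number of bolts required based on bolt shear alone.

A_b = π·16²/4 = 201.1 mm².
Per-bolt design strength φR_n = 0.75 × 469 × 201.1 × 2 / 1000 = 141.4 kN.
n ≥ 1390 / 141.4 = 9.827 → use 10 bolts.

10 bolts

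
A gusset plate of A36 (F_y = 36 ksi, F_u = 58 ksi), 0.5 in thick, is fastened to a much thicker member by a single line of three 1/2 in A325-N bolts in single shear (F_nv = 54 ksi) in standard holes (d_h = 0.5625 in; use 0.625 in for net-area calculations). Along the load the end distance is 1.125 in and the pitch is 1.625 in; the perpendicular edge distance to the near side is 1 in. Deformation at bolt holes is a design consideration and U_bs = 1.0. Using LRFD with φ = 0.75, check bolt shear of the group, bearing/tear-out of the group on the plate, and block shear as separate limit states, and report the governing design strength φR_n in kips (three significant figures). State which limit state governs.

Bolt shear: A_b = π·0.5²/4 = 0.1963 in²; R_n = 54 × 0.1963 × 3 × 1 = 31.81 kips → 0.75 × 31.81 = 23.9 kips.
Bearing: edge l_c = 0.8438, r_n = 29.36 kips; interior l_c = 1.062, r_n = 34.8 kips; R_n = 29.36 + 2·34.8 = 98.96 kips → 74.2 kips.
Block shear: A_gv = 2.188, A_nv = 1.406, A_nt = 0.3438 in²; R_n = min(0.6F_uA_nv, 0.6F_yA_gv) + U_bs·F_u·A_nt = 67.19 kips → 50.4 kips.
Bolt shear governs: 23.9 kips.

23.9 kips (bolt shear governs)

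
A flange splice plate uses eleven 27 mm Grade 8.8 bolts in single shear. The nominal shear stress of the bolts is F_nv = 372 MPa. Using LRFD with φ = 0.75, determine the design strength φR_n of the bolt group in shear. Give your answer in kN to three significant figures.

1760 kN

A_b = π × 27² / 4 = 572.6 mm².
R_n = F_nv · A_b · n · n_s = 372 × 572.6 × 11 × 1 / 1000 = 2343 kN.
Design strength φR_n = 0.75 × 2343 = 1760 kN.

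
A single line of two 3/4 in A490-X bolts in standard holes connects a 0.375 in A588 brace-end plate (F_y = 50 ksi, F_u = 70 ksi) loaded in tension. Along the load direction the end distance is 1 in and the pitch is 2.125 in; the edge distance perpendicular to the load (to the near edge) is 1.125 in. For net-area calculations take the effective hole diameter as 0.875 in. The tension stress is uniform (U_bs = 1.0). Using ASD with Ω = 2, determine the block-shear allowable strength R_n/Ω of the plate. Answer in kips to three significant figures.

Shear plane L_v = 1 + 1·2.125 = 3.125 in; A_gv = 3.125 × 0.375 = 1.172 in².
A_nv = (3.125 − 1.5·0.875) × 0.375 = 0.6797 in².
A_nt = (1.125 − 0.5·0.875) × 0.375 = 0.2578 in².
0.6 F_u A_nv = 28.55 kips; 0.6 F_y A_gv = 35.16 kips → shear rupture governs the shear term.
R_n = 28.55 + 1.0 × 70 × 0.2578 = 46.59 kips.
Allowable strength R_n/Ω = 46.59 / 2 = 23.3 kips.

23.3 kips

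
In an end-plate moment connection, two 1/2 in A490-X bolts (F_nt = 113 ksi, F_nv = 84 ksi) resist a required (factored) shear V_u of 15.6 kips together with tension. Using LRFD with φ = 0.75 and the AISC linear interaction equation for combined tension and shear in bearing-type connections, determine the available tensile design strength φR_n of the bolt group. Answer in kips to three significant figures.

A_b = π·0.5²/4 = 0.1963 in²; f_rv = 15.6 / (2 × 0.1963) = 39.73 ksi.
F'_nt = 1.3 F_nt − (F_nt / φF_nv) f_rv = 1.3·113 − (113/(0.75·84))·39.73 = 75.65 ksi, capped at F_nt → F'_nt = 75.65 ksi.
R_n = F'_nt · A_b · n = 75.65 × 0.1963 × 2 = 29.71 kips.
Design strength φR_n = 0.75 × 29.71 = 22.3 kips.

22.3 kips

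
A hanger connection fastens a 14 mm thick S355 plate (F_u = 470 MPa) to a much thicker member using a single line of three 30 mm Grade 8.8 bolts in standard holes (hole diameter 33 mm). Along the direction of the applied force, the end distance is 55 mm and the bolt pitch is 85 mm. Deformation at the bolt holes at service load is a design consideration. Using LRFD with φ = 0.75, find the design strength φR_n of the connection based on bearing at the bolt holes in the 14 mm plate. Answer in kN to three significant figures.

844 kN

Per bolt r_n = 1.2 l_c t F_u ≤ 2.4 d t F_u; upper limit = 2.4 × 30 × 14 × 470 / 1000 = 473.8 kN.
Edge bolt: l_c = 55 − 33/2 = 38.5 mm → 1.2 × 38.5 × 14 × 470 / 1000 = 304 → r_n = 304 kN.
Interior bolts: l_c = 85 − 33 = 52 mm → 1.2 × 52 × 14 × 470 / 1000 = 410.6 → r_n = 410.6 kN.
R_n = 1 × 304 + 2 × 410.6 = 1125 kN.
Design strength φR_n = 0.75 × 1125 = 844 kN.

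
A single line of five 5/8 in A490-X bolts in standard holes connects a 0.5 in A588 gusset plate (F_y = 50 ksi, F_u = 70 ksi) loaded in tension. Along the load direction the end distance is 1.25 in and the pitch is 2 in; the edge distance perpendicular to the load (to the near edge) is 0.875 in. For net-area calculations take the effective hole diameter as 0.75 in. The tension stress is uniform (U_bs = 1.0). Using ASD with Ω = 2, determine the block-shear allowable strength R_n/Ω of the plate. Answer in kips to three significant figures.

Shear plane L_v = 1.25 + 4·2 = 9.25 in; A_gv = 9.25 × 0.5 = 4.625 in².
A_nv = (9.25 − 4.5·0.75) × 0.5 = 2.938 in².
A_nt = (0.875 − 0.5·0.75) × 0.5 = 0.25 in².
0.6 F_u A_nv = 123.4 kips; 0.6 F_y A_gv = 138.8 kips → shear rupture governs the shear term.
R_n = 123.4 + 1.0 × 70 × 0.25 = 140.9 kips.
Allowable strength R_n/Ω = 140.9 / 2 = 70.4 kips.

70.4 kips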